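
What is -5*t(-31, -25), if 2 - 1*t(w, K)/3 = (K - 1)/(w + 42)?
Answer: -720/11 ≈ -65.455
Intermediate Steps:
t(w, K) = 6 - 3*(-1 + K)/(42 + w) (t(w, K) = 6 - 3*(K - 1)/(w + 42) = 6 - 3*(-1 + K)/(42 + w))
-5*t(-31, -25) = -15*(85 - 1*(-25) + 2*(-31))/(42 - 31) = -15*(85 + 25 - 62)/11 = -15*48/11 = -5*144/11 = -720/11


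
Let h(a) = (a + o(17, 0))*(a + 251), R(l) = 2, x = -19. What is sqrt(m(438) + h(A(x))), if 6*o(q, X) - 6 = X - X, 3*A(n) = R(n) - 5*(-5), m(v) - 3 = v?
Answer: sqrt(3041) ≈ 55.145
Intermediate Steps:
m(v) = 3 + v
A(n) = 9 (A(n) = (2 - 5*(-5))/3 = (2 + 25)/3 = (1/3)*27 = 9)
o(q, X) = 1 (o(q, X) = 1 + (X - X)/6 = 1 + (1/6)*0 = 1 + 0 = 1)
h(a) = (1 + a)*(251 + a) (h(a) = (a + 1)*(a + 251) = (1 + a)*(251 + a))
sqrt(m(438) + h(A(x))) = sqrt((3 + 438) + (251 + 9**2 + 252*9)) = sqrt(441 + (251 + 81 + 2268)) = sqrt(441 + 2600) = sqrt(3041)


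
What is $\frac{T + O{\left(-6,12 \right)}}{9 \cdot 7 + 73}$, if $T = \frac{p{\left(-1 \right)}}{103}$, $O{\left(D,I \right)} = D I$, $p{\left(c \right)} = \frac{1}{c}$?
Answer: $- \frac{7417}{14008} \approx -0.52948$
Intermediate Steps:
$T = - \frac{1}{103}$ ($T = \frac{1}{\left(-1\right) 103} = \left(-1\right) \frac{1}{103} = - \frac{1}{103} \approx -0.0097087$)
$\frac{T + O{\left(-6,12 \right)}}{9 \cdot 7 + 73} = \frac{- \frac{1}{103} - 72}{9 \cdot 7 + 73} = \frac{- \frac{1}{103} - 72}{63 + 73} = - \frac{7417}{103 \cdot 136} = \left(- \frac{7417}{103}\right) \frac{1}{136} = - \frac{7417}{14008}$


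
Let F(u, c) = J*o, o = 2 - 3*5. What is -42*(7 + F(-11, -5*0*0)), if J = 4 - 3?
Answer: 252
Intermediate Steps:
o = -13 (o = 2 - 15 = -13)
J = 1
F(u, c) = -13 (F(u, c) = 1*(-13) = -13)
-42*(7 + F(-11, -5*0*0)) = -42*(7 - 13) = -42*(-6) = 252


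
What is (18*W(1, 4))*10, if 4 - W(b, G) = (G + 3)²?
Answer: -8100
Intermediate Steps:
W(b, G) = 4 - (3 + G)² (W(b, G) = 4 - (G + 3)² = 4 - (3 + G)²)
(18*W(1, 4))*10 = (18*(4 - (3 + 4)²))*10 = (18*(4 - 1*7²))*10 = (18*(4 - 1*49))*10 = (18*(4 - 49))*10 = (18*(-45))*10 = -810*10 = -8100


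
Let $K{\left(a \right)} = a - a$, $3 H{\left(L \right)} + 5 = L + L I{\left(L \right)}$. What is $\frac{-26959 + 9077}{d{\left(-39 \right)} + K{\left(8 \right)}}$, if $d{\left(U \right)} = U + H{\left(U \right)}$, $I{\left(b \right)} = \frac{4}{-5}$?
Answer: $\frac{268230}{649} \approx 413.3$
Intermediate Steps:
$I{\left(b \right)} = - \frac{4}{5}$ ($I{\left(b \right)} = 4 \left(- \frac{1}{5}\right) = - \frac{4}{5}$)
$H{\left(L \right)} = - \frac{5}{3} + \frac{L}{15}$ ($H{\left(L \right)} = - \frac{5}{3} + \frac{L + L \left(- \frac{4}{5}\right)}{3} = - \frac{5}{3} + \frac{L - \frac{4 L}{5}}{3} = - \frac{5}{3} + \frac{\frac{1}{5} L}{3} = - \frac{5}{3} + \frac{L}{15}$)
$d{\left(U \right)} = - \frac{5}{3} + \frac{16 U}{15}$ ($d{\left(U \right)} = U + \left(- \frac{5}{3} + \frac{U}{15}\right) = - \frac{5}{3} + \frac{16 U}{15}$)
$K{\left(a \right)} = 0$
$\frac{-26959 + 9077}{d{\left(-39 \right)} + K{\left(8 \right)}} = \frac{-26959 + 9077}{\left(- \frac{5}{3} + \frac{16}{15} \left(-39\right)\right) + 0} = - \frac{17882}{\left(- \frac{5}{3} - \frac{208}{5}\right) + 0} = - \frac{17882}{- \frac{649}{15} + 0} = - \frac{17882}{- \frac{649}{15}} = \left(-17882\right) \left(- \frac{15}{649}\right) = \frac{268230}{649}$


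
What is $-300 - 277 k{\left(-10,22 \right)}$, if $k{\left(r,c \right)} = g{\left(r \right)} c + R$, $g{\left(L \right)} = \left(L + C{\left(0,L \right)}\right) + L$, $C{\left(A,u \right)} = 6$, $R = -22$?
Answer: $91110$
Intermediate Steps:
$g{\left(L \right)} = 6 + 2 L$ ($g{\left(L \right)} = \left(L + 6\right) + L = \left(6 + L\right) + L = 6 + 2 L$)
$k{\left(r,c \right)} = -22 + c \left(6 + 2 r\right)$ ($k{\left(r,c \right)} = \left(6 + 2 r\right) c - 22 = c \left(6 + 2 r\right) - 22 = -22 + c \left(6 + 2 r\right)$)
$-300 - 277 k{\left(-10,22 \right)} = -300 - 277 \left(-22 + 2 \cdot 22 \left(3 - 10\right)\right) = -300 - 277 \left(-22 + 2 \cdot 22 \left(-7\right)\right) = -300 - 277 \left(-22 - 308\right) = -300 - -91410 = -300 + 91410 = 91110$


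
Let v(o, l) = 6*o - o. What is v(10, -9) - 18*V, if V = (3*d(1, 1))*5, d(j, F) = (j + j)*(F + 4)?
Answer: -2650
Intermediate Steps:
d(j, F) = 2*j*(4 + F) (d(j, F) = (2*j)*(4 + F) = 2*j*(4 + F))
v(o, l) = 5*o
V = 150 (V = (3*(2*1*(4 + 1)))*5 = (3*(2*1*5))*5 = (3*10)*5 = 30*5 = 150)
v(10, -9) - 18*V = 5*10 - 18*150 = 50 - 2700 = -2650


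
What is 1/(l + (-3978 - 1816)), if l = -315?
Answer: -1/6109 ≈ -0.00016369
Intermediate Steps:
1/(l + (-3978 - 1816)) = 1/(-315 + (-3978 - 1816)) = 1/(-315 - 5794) = 1/(-6109) = -1/6109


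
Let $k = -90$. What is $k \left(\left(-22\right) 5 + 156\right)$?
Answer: $-4140$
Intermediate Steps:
$k \left(\left(-22\right) 5 + 156\right) = - 90 \left(\left(-22\right) 5 + 156\right) = - 90 \left(-110 + 156\right) = \left(-90\right) 46 = -4140$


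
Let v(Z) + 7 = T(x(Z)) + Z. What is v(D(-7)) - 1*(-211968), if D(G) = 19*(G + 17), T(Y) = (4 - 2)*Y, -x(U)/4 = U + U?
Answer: 209111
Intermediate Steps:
x(U) = -8*U (x(U) = -4*(U + U) = -8*U)
T(Y) = 2*Y
D(G) = 323 + 19*G (D(G) = 19*(17 + G) = 323 + 19*G)
v(Z) = -7 - 15*Z (v(Z) = -7 + (2*(-8*Z) + Z) = -7 + (-16*Z + Z) = -7 - 15*Z)
v(D(-7)) - 1*(-211968) = (-7 - 15*(323 + 19*(-7))) - 1*(-211968) = (-7 - 15*(323 - 133)) + 211968 = (-7 - 15*190) + 211968 = (-7 - 2850) + 211968 = -2857 + 211968 = 209111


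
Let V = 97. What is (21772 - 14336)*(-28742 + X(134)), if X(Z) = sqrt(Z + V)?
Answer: -213725512 + 7436*sqrt(231) ≈ -2.1361e+8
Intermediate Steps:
X(Z) = sqrt(97 + Z) (X(Z) = sqrt(Z + 97) = sqrt(97 + Z))
(21772 - 14336)*(-28742 + X(134)) = (21772 - 14336)*(-28742 + sqrt(97 + 134)) = 7436*(-28742 + sqrt(231)) = -213725512 + 7436*sqrt(231)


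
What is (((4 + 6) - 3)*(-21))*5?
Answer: -735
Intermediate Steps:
(((4 + 6) - 3)*(-21))*5 = ((10 - 3)*(-21))*5 = (7*(-21))*5 = -147*5 = -735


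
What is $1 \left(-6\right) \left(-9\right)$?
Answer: $54$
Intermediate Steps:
$1 \left(-6\right) \left(-9\right) = \left(-6\right) \left(-9\right) = 54$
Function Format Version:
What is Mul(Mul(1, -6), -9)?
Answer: 54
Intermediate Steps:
Mul(Mul(1, -6), -9) = Mul(-6, -9) = 54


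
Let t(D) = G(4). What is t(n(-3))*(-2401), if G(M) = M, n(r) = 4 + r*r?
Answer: -9604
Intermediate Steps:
n(r) = 4 + r²
t(D) = 4
t(n(-3))*(-2401) = 4*(-2401) = -9604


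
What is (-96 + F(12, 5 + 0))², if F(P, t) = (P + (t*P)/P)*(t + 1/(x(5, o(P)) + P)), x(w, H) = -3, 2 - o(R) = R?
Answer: 6724/81 ≈ 83.012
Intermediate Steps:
o(R) = 2 - R
F(P, t) = (P + t)*(t + 1/(-3 + P)) (F(P, t) = (P + (t*P)/P)*(t + 1/(-3 + P)) = (P + (P*t)/P)*(t + 1/(-3 + P)) = (P + t)*(t + 1/(-3 + P)))
(-96 + F(12, 5 + 0))² = (-96 + (12 + (5 + 0) - 3*(5 + 0)² + 12*(5 + 0)² + (5 + 0)*12² - 3*12*(5 + 0))/(-3 + 12))² = (-96 + (12 + 5 - 3*5² + 12*5² + 5*144 - 3*12*5)/9)² = (-96 + (12 + 5 - 3*25 + 12*25 + 720 - 180)/9)² = (-96 + (12 + 5 - 75 + 300 + 720 - 180)/9)² = (-96 + (⅑)*782)² = (-96 + 782/9)² = (-82/9)² = 6724/81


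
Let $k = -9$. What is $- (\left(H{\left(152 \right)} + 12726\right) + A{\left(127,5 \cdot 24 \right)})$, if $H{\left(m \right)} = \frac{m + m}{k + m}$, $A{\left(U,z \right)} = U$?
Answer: $- \frac{1838283}{143} \approx -12855.0$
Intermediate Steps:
$H{\left(m \right)} = \frac{2 m}{-9 + m}$ ($H{\left(m \right)} = \frac{m + m}{-9 + m} = \frac{2 m}{-9 + m}$)
$- (\left(H{\left(152 \right)} + 12726\right) + A{\left(127,5 \cdot 24 \right)}) = - (\left(2 \cdot 152 \frac{1}{-9 + 152} + 12726\right) + 127) = - (\left(2 \cdot 152 \cdot \frac{1}{143} + 12726\right) + 127) = - (\left(\frac{304}{143} + 12726\right) + 127) = - (\frac{1820122}{143} + 127) = \left(-1\right) \frac{1838283}{143} = - \frac{1838283}{143}$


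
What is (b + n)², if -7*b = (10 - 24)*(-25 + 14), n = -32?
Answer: 2916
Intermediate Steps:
b = -22 (b = -(10 - 24)*(-25 + 14)/7 = -(-2)*(-11) = -⅐*154 = -22)
(b + n)² = (-22 - 32)² = (-54)² = 2916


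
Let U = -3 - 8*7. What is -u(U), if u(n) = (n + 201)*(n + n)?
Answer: 16756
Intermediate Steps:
U = -59 (U = -3 - 56 = -59)
u(n) = 2*n*(201 + n) (u(n) = (201 + n)*(2*n) = 2*n*(201 + n))
-u(U) = -2*(-59)*(201 - 59) = -2*(-59)*142 = -1*(-16756) = 16756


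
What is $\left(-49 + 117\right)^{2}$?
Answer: $4624$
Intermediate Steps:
$\left(-49 + 117\right)^{2} = 68^{2} = 4624$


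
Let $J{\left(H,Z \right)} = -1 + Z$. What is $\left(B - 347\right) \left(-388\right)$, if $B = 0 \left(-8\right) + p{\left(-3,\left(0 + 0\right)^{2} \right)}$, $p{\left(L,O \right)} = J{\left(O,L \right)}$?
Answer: $136188$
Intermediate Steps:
$p{\left(L,O \right)} = -1 + L$
$B = -4$ ($B = 0 \left(-8\right) - 4 = 0 - 4 = -4$)
$\left(B - 347\right) \left(-388\right) = \left(-4 - 347\right) \left(-388\right) = \left(-351\right) \left(-388\right) = 136188$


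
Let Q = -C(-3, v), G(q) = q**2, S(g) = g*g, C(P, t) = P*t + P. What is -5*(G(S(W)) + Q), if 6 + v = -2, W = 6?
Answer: -6375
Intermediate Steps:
v = -8 (v = -6 - 2 = -8)
C(P, t) = P + P*t
S(g) = g**2
Q = -21 (Q = -(-3)*(1 - 8) = -(-3)*(-7) = -1*21 = -21)
-5*(G(S(W)) + Q) = -5*((6**2)**2 - 21) = -5*(36**2 - 21) = -5*(1296 - 21) = -5*1275 = -6375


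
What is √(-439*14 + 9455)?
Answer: √3309 ≈ 57.524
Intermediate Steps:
√(-439*14 + 9455) = √(-6146 + 9455) = √3309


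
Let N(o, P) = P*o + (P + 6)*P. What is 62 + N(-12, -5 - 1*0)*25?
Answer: 1437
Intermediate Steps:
N(o, P) = P*o + P*(6 + P) (N(o, P) = P*o + (6 + P)*P = P*o + P*(6 + P))
62 + N(-12, -5 - 1*0)*25 = 62 + ((-5 - 1*0)*(6 + (-5 - 1*0) - 12))*25 = 62 + ((-5 + 0)*(6 + (-5 + 0) - 12))*25 = 62 - 5*(6 - 5 - 12)*25 = 62 - 5*(-11)*25 = 62 + 55*25 = 62 + 1375 = 1437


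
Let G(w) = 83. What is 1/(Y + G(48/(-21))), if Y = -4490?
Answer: -1/4407 ≈ -0.00022691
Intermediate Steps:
1/(Y + G(48/(-21))) = 1/(-4490 + 83) = 1/(-4407) = -1/4407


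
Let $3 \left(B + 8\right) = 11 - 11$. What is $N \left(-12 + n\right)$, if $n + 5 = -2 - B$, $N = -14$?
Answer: $154$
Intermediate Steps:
$B = -8$ ($B = -8 + \frac{11 - 11}{3} = -8 + \frac{1}{3} \cdot 0 = -8 + 0 = -8$)
$n = 1$ ($n = -5 - -6 = -5 + \left(-2 + 8\right) = -5 + 6 = 1$)
$N \left(-12 + n\right) = - 14 \left(-12 + 1\right) = \left(-14\right) \left(-11\right) = 154$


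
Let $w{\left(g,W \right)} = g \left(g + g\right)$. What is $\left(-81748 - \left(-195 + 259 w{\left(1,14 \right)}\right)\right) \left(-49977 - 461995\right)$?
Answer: $42018054012$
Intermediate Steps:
$w{\left(g,W \right)} = 2 g^{2}$ ($w{\left(g,W \right)} = g 2 g = 2 g^{2}$)
$\left(-81748 - \left(-195 + 259 w{\left(1,14 \right)}\right)\right) \left(-49977 - 461995\right) = \left(-81748 + \left(195 - 259 \cdot 2 \cdot 1^{2}\right)\right) \left(-49977 - 461995\right) = \left(-81748 + \left(195 - 259 \cdot 2 \cdot 1\right)\right) \left(-511972\right) = \left(-81748 + \left(195 - 518\right)\right) \left(-511972\right) = \left(-81748 - 323\right) \left(-511972\right) = \left(-82071\right) \left(-511972\right) = 42018054012$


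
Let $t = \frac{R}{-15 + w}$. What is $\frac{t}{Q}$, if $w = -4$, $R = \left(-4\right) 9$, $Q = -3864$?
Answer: $- \frac{3}{6118} \approx -0.00049036$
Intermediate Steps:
$R = -36$
$t = \frac{36}{19}$ ($t = - \frac{36}{-15 - 4} = - \frac{36}{-19} = \left(-36\right) \left(- \frac{1}{19}\right) = \frac{36}{19} \approx 1.8947$)
$\frac{t}{Q} = \frac{36}{19 \left(-3864\right)} = \frac{36}{19} \left(- \frac{1}{3864}\right) = - \frac{3}{6118}$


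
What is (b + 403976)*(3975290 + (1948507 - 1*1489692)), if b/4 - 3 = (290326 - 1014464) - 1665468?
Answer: -40591730439780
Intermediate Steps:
b = -9558412 (b = 12 + 4*((290326 - 1014464) - 1665468) = 12 + 4*(-724138 - 1665468) = 12 + 4*(-2389606) = 12 - 9558424 = -9558412)
(b + 403976)*(3975290 + (1948507 - 1*1489692)) = (-9558412 + 403976)*(3975290 + (1948507 - 1*1489692)) = -9154436*(3975290 + (1948507 - 1489692)) = -9154436*(3975290 + 458815) = -9154436*4434105 = -40591730439780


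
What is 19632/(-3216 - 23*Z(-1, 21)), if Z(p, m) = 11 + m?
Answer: -1227/247 ≈ -4.9676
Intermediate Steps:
19632/(-3216 - 23*Z(-1, 21)) = 19632/(-3216 - 23*(11 + 21)) = 19632/(-3216 - 23*32) = 19632/(-3216 - 736) = 19632/(-3952) = 19632*(-1/3952) = -1227/247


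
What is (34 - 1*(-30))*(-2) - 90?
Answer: -218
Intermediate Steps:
(34 - 1*(-30))*(-2) - 90 = (34 + 30)*(-2) - 90 = 64*(-2) - 90 = -128 - 90 = -218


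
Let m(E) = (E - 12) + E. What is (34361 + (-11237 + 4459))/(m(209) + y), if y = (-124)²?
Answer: 27583/15782 ≈ 1.7478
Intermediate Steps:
y = 15376
m(E) = -12 + 2*E (m(E) = (-12 + E) + E = -12 + 2*E)
(34361 + (-11237 + 4459))/(m(209) + y) = (34361 + (-11237 + 4459))/((-12 + 2*209) + 15376) = (34361 - 6778)/((-12 + 418) + 15376) = 27583/(406 + 15376) = 27583/15782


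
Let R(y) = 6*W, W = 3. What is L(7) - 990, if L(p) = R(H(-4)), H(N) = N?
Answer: -972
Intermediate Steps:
R(y) = 18 (R(y) = 6*3 = 18)
L(p) = 18
L(7) - 990 = 18 - 990 = -972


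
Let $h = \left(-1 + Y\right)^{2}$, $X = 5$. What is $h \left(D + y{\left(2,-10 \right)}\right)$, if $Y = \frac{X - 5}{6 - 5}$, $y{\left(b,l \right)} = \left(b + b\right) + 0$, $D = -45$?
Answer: $-41$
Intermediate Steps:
$y{\left(b,l \right)} = 2 b$ ($y{\left(b,l \right)} = 2 b + 0 = 2 b$)
$Y = 0$ ($Y = \frac{5 - 5}{6 - 5} = \frac{0}{1} = 0 \cdot 1 = 0$)
$h = 1$ ($h = \left(-1 + 0\right)^{2} = \left(-1\right)^{2} = 1$)
$h \left(D + y{\left(2,-10 \right)}\right) = 1 \left(-45 + 2 \cdot 2\right) = 1 \left(-45 + 4\right) = 1 \left(-41\right) = -41$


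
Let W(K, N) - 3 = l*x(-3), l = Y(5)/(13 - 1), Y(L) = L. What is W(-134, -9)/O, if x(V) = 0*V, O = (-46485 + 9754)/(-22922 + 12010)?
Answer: 32736/36731 ≈ 0.89124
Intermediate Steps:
O = 36731/10912 (O = -36731/(-10912) = -36731*(-1/10912) = 36731/10912 ≈ 3.3661)
x(V) = 0
l = 5/12 (l = 5/(13 - 1) = 5/12 ≈ 0.41667)
W(K, N) = 3 (W(K, N) = 3 + (5/12)*0 = 3 + 0 = 3)
W(-134, -9)/O = 3/(36731/10912) = 3*(10912/36731) = 32736/36731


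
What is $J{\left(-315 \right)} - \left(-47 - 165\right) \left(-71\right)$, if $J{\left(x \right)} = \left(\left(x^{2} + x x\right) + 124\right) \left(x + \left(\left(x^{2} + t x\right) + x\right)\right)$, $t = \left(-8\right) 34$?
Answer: $36592208798$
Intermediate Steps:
$t = -272$
$J{\left(x \right)} = \left(124 + 2 x^{2}\right) \left(x^{2} - 270 x\right)$ ($J{\left(x \right)} = \left(\left(x^{2} + x x\right) + 124\right) \left(x + \left(\left(x^{2} - 272 x\right) + x\right)\right) = \left(\left(x^{2} + x^{2}\right) + 124\right) \left(x + \left(x^{2} - 271 x\right)\right) = \left(2 x^{2} + 124\right) \left(x^{2} - 270 x\right) = \left(124 + 2 x^{2}\right) \left(x^{2} - 270 x\right)$)
$J{\left(-315 \right)} - \left(-47 - 165\right) \left(-71\right) = 2 \left(-315\right) \left(-16740 + \left(-315\right)^{3} - 270 \left(-315\right)^{2} + 62 \left(-315\right)\right) - \left(-47 - 165\right) \left(-71\right) = 2 \left(-315\right) \left(-16740 - 31255875 - 26790750 - 19530\right) - \left(-212\right) \left(-71\right) = 2 \left(-315\right) \left(-16740 - 31255875 - 26790750 - 19530\right) - 15052 = 2 \left(-315\right) \left(-58082895\right) - 15052 = 36592223850 - 15052 = 36592208798$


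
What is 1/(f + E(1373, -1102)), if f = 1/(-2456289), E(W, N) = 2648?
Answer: 2456289/6504253271 ≈ 0.00037764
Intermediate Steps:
f = -1/2456289 ≈ -4.0712e-7
1/(f + E(1373, -1102)) = 1/(-1/2456289 + 2648) = 1/(6504253271/2456289) = 2456289/6504253271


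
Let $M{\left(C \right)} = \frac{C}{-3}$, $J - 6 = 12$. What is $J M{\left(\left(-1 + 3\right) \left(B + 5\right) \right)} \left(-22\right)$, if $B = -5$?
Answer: $0$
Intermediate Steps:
$J = 18$ ($J = 6 + 12 = 18$)
$M{\left(C \right)} = - \frac{C}{3}$ ($M{\left(C \right)} = C \left(- \frac{1}{3}\right) = - \frac{C}{3}$)
$J M{\left(\left(-1 + 3\right) \left(B + 5\right) \right)} \left(-22\right) = 18 \left(- \frac{\left(-1 + 3\right) \left(-5 + 5\right)}{3}\right) \left(-22\right) = 18 \left(- \frac{2 \cdot 0}{3}\right) \left(-22\right) = 18 \left(\left(- \frac{1}{3}\right) 0\right) \left(-22\right) = 18 \cdot 0 \left(-22\right) = 0 \left(-22\right) = 0$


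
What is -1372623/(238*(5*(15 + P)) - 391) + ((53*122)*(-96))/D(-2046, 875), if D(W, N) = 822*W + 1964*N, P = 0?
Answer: -3824763903/40033487 ≈ -95.539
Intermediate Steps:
-1372623/(238*(5*(15 + P)) - 391) + ((53*122)*(-96))/D(-2046, 875) = -1372623/(238*(5*(15 + 0)) - 391) + ((53*122)*(-96))/(822*(-2046) + 1964*875) = -1372623/(238*(5*15) - 391) + (6466*(-96))/(-1681812 + 1718500) = -1372623/(238*75 - 391) - 620736/36688 = -1372623/(17850 - 391) - 620736*1/36688 = -1372623/17459 - 38796/2293 = -3824763903/40033487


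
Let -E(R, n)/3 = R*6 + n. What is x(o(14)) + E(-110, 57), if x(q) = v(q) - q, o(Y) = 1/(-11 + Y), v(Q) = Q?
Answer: 1809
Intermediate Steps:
E(R, n) = -18*R - 3*n (E(R, n) = -3*(R*6 + n) = -3*(6*R + n) = -3*(n + 6*R) = -18*R - 3*n)
x(q) = 0 (x(q) = q - q = 0)
x(o(14)) + E(-110, 57) = 0 + (-18*(-110) - 3*57) = 0 + (1980 - 171) = 0 + 1809 = 1809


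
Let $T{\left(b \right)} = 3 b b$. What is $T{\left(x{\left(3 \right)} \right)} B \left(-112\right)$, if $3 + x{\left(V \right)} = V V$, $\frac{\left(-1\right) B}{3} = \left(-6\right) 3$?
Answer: $-653184$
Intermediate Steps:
$B = 54$ ($B = - 3 \left(\left(-6\right) 3\right) = \left(-3\right) \left(-18\right) = 54$)
$x{\left(V \right)} = -3 + V^{2}$ ($x{\left(V \right)} = -3 + V V = -3 + V^{2}$)
$T{\left(b \right)} = 3 b^{2}$
$T{\left(x{\left(3 \right)} \right)} B \left(-112\right) = 3 \left(-3 + 3^{2}\right)^{2} \cdot 54 \left(-112\right) = 3 \left(-3 + 9\right)^{2} \cdot 54 \left(-112\right) = 3 \cdot 6^{2} \cdot 54 \left(-112\right) = 3 \cdot 36 \cdot 54 \left(-112\right) = 108 \cdot 54 \left(-112\right) = 5832 \left(-112\right) = -653184$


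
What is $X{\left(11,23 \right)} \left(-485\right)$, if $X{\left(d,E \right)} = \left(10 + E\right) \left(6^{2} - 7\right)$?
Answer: $-464145$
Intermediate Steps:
$X{\left(d,E \right)} = 290 + 29 E$ ($X{\left(d,E \right)} = \left(10 + E\right) \left(36 - 7\right) = \left(10 + E\right) 29 = 290 + 29 E$)
$X{\left(11,23 \right)} \left(-485\right) = \left(290 + 29 \cdot 23\right) \left(-485\right) = \left(290 + 667\right) \left(-485\right) = 957 \left(-485\right) = -464145$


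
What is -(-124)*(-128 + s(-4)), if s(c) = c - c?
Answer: -15872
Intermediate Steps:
s(c) = 0
-(-124)*(-128 + s(-4)) = -(-124)*(-128 + 0) = -(-124)*(-128) = -1*15872 = -15872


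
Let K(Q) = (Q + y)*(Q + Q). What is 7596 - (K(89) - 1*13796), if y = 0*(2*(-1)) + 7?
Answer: 4304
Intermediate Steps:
y = 7 (y = 0*(-2) + 7 = 0 + 7 = 7)
K(Q) = 2*Q*(7 + Q) (K(Q) = (Q + 7)*(Q + Q) = (7 + Q)*(2*Q) = 2*Q*(7 + Q))
7596 - (K(89) - 1*13796) = 7596 - (2*89*(7 + 89) - 1*13796) = 7596 - (2*89*96 - 13796) = 7596 - (17088 - 13796) = 7596 - 1*3292 = 7596 - 3292 = 4304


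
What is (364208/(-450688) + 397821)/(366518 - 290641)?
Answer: 11205799165/2137303336 ≈ 5.2430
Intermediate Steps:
(364208/(-450688) + 397821)/(366518 - 290641) = (364208*(-1/450688) + 397821)/75877 = (-22763/28168 + 397821)*(1/75877) = (11205799165/28168)*(1/75877) = 11205799165/2137303336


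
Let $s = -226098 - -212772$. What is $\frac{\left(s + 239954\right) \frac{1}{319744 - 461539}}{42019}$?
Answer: $- \frac{226628}{5958084105} \approx -3.8037 \cdot 10^{-5}$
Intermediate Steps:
$s = -13326$ ($s = -226098 + 212772 = -13326$)
$\frac{\left(s + 239954\right) \frac{1}{319744 - 461539}}{42019} = \frac{\left(-13326 + 239954\right) \frac{1}{319744 - 461539}}{42019} = \frac{226628}{-141795} \cdot \frac{1}{42019} = 226628 \left(- \frac{1}{141795}\right) \frac{1}{42019} = \left(- \frac{226628}{141795}\right) \frac{1}{42019} = - \frac{226628}{5958084105}$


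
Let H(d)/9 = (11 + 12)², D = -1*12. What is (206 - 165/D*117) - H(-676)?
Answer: -11785/4 ≈ -2946.3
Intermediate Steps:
D = -12
H(d) = 4761 (H(d) = 9*(11 + 12)² = 9*23² = 9*529 = 4761)
(206 - 165/D*117) - H(-676) = (206 - 165/(-12)*117) - 1*4761 = (206 - 165*(-1/12)*117) - 4761 = (206 + (55/4)*117) - 4761 = (206 + 6435/4) - 4761 = 7259/4 - 4761 = -11785/4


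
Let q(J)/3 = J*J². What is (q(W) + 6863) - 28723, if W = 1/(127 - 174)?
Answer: -2269570783/103823 ≈ -21860.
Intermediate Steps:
W = -1/47 (W = 1/(-47) = -1/47 ≈ -0.021277)
q(J) = 3*J³ (q(J) = 3*(J*J²) = 3*J³)
(q(W) + 6863) - 28723 = (3*(-1/47)³ + 6863) - 28723 = (3*(-1/103823) + 6863) - 28723 = (-3/103823 + 6863) - 28723 = 712537246/103823 - 28723 = -2269570783/103823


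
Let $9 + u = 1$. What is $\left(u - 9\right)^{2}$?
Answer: $289$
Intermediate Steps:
$u = -8$ ($u = -9 + 1 = -8$)
$\left(u - 9\right)^{2} = \left(-8 - 9\right)^{2} = \left(-17\right)^{2} = 289$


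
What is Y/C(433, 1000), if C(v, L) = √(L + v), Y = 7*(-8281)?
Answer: -57967*√1433/1433 ≈ -1531.3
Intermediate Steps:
Y = -57967
Y/C(433, 1000) = -57967/√(1000 + 433) = -57967*√1433/1433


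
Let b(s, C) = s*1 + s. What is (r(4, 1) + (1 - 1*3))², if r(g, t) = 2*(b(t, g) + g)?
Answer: 100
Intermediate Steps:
b(s, C) = 2*s (b(s, C) = s + s = 2*s)
r(g, t) = 2*g + 4*t (r(g, t) = 2*(2*t + g) = 2*(g + 2*t) = 2*g + 4*t)
(r(4, 1) + (1 - 1*3))² = ((2*4 + 4*1) + (1 - 1*3))² = ((8 + 4) + (1 - 3))² = (12 - 2)² = 10² = 100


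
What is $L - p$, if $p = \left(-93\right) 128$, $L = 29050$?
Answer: $40954$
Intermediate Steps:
$p = -11904$
$L - p = 29050 - -11904 = 29050 + 11904 = 40954$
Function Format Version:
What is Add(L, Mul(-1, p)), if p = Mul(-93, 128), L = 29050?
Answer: 40954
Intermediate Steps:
p = -11904
Add(L, Mul(-1, p)) = Add(29050, Mul(-1, -11904)) = Add(29050, 11904) = 40954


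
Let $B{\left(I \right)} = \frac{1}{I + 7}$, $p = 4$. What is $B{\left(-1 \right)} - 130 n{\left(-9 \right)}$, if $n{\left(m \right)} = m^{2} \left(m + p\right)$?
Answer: $\frac{315901}{6} \approx 52650.0$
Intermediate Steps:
$B{\left(I \right)} = \frac{1}{7 + I}$
$n{\left(m \right)} = m^{2} \left(4 + m\right)$ ($n{\left(m \right)} = m^{2} \left(m + 4\right) = m^{2} \left(4 + m\right)$)
$B{\left(-1 \right)} - 130 n{\left(-9 \right)} = \frac{1}{7 - 1} - 130 \left(-9\right)^{2} \left(4 - 9\right) = \frac{1}{6} - 130 \cdot 81 \left(-5\right) = \frac{1}{6} - -52650 = \frac{1}{6} + 52650 = \frac{315901}{6}$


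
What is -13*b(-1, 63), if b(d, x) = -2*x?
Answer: 1638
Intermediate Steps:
-13*b(-1, 63) = -(-26)*63 = -13*(-126) = 1638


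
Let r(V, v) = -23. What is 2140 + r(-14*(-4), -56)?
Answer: 2117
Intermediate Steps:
2140 + r(-14*(-4), -56) = 2140 - 23 = 2117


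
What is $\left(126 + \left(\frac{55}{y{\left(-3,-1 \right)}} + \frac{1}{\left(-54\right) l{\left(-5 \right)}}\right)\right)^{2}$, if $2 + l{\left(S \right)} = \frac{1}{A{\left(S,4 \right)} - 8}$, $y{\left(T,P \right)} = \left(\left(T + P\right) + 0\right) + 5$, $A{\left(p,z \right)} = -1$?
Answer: $\frac{425803225}{12996} \approx 32764.0$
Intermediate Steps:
$y{\left(T,P \right)} = 5 + P + T$ ($y{\left(T,P \right)} = \left(\left(P + T\right) + 0\right) + 5 = \left(P + T\right) + 5 = 5 + P + T$)
$l{\left(S \right)} = - \frac{19}{9}$ ($l{\left(S \right)} = -2 + \frac{1}{-1 - 8} = -2 + \frac{1}{-9} = -2 - \frac{1}{9} = - \frac{19}{9}$)
$\left(126 + \left(\frac{55}{y{\left(-3,-1 \right)}} + \frac{1}{\left(-54\right) l{\left(-5 \right)}}\right)\right)^{2} = \left(126 + \left(\frac{55}{5 - 1 - 3} + \frac{1}{\left(-54\right) \left(- \frac{19}{9}\right)}\right)\right)^{2} = \left(126 - \left(- \frac{1}{114} - \frac{55}{1}\right)\right)^{2} = \left(126 + \left(55 \cdot 1 + \frac{1}{114}\right)\right)^{2} = \left(126 + \left(55 + \frac{1}{114}\right)\right)^{2} = \left(126 + \frac{6271}{114}\right)^{2} = \left(\frac{20635}{114}\right)^{2} = \frac{425803225}{12996}$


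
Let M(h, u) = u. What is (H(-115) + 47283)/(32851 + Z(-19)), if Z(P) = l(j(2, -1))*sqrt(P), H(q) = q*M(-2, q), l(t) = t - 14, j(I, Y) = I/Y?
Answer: 104618332/56799635 + 968128*I*sqrt(19)/1079193065 ≈ 1.8419 + 0.0039103*I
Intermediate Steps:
l(t) = -14 + t
H(q) = q**2 (H(q) = q*q = q**2)
Z(P) = -16*sqrt(P) (Z(P) = (-14 + 2/(-1))*sqrt(P) = (-14 + 2*(-1))*sqrt(P) = (-14 - 2)*sqrt(P) = -16*sqrt(P))
(H(-115) + 47283)/(32851 + Z(-19)) = ((-115)**2 + 47283)/(32851 - 16*I*sqrt(19)) = (13225 + 47283)/(32851 - 16*I*sqrt(19)) = 60508/(32851 - 16*I*sqrt(19))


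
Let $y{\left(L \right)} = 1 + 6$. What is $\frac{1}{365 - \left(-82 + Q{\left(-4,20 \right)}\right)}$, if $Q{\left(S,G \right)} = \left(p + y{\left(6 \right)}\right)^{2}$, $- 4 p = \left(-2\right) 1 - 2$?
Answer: $\frac{1}{383} \approx 0.002611$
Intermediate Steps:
$y{\left(L \right)} = 7$
$p = 1$ ($p = - \frac{\left(-2\right) 1 - 2}{4} = - \frac{-2 - 2}{4} = \left(- \frac{1}{4}\right) \left(-4\right) = 1$)
$Q{\left(S,G \right)} = 64$ ($Q{\left(S,G \right)} = \left(1 + 7\right)^{2} = 8^{2} = 64$)
$\frac{1}{365 - \left(-82 + Q{\left(-4,20 \right)}\right)} = \frac{1}{365 + \left(82 - 64\right)} = \frac{1}{365 + 18} = \frac{1}{383}$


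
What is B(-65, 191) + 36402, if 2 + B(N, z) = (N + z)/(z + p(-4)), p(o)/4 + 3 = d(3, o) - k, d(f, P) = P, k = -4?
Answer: 6515726/179 ≈ 36401.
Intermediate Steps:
p(o) = 4 + 4*o (p(o) = -12 + 4*(o - 1*(-4)) = -12 + 4*(o + 4) = -12 + 4*(4 + o) = -12 + (16 + 4*o) = 4 + 4*o)
B(N, z) = -2 + (N + z)/(-12 + z) (B(N, z) = -2 + (N + z)/(z + (4 + 4*(-4))) = -2 + (N + z)/(z + (4 - 16)) = -2 + (N + z)/(z - 12) = -2 + (N + z)/(-12 + z))
B(-65, 191) + 36402 = (24 - 65 - 1*191)/(-12 + 191) + 36402 = (24 - 65 - 191)/179 + 36402 = (1/179)*(-232) + 36402 = -232/179 + 36402 = 6515726/179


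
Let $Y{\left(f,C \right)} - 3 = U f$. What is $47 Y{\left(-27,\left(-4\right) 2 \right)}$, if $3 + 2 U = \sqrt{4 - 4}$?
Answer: $\frac{4089}{2} \approx 2044.5$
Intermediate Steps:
$U = - \frac{3}{2}$ ($U = - \frac{3}{2} + \frac{\sqrt{4 - 4}}{2} = - \frac{3}{2} + \frac{\sqrt{0}}{2} = - \frac{3}{2} + \frac{1}{2} \cdot 0 = - \frac{3}{2} + 0 = - \frac{3}{2} \approx -1.5$)
$Y{\left(f,C \right)} = 3 - \frac{3 f}{2}$
$47 Y{\left(-27,\left(-4\right) 2 \right)} = 47 \left(3 - - \frac{81}{2}\right) = 47 \left(3 + \frac{81}{2}\right) = 47 \cdot \frac{87}{2} = \frac{4089}{2}$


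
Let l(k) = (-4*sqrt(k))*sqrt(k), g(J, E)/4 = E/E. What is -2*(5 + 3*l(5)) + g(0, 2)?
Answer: 114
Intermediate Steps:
g(J, E) = 4 (g(J, E) = 4*(E/E) = 4*1 = 4)
l(k) = -4*k
-2*(5 + 3*l(5)) + g(0, 2) = -2*(5 + 3*(-4*5)) + 4 = -2*(5 + 3*(-20)) + 4 = -2*(5 - 60) + 4 = -2*(-55) + 4 = 110 + 4 = 114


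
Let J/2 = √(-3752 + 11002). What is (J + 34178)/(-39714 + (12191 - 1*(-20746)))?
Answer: -34178/6777 - 10*√290/6777 ≈ -5.0684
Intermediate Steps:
J = 10*√290 (J = 2*√(-3752 + 11002) = 2*√7250 = 2*(5*√290) = 10*√290 ≈ 170.29)
(J + 34178)/(-39714 + (12191 - 1*(-20746))) = (10*√290 + 34178)/(-39714 + (12191 - 1*(-20746))) = (34178 + 10*√290)/(-39714 + (12191 + 20746)) = (34178 + 10*√290)/(-39714 + 32937) = (34178 + 10*√290)/(-6777) = (34178 + 10*√290)*(-1/6777) = -34178/6777 - 10*√290/6777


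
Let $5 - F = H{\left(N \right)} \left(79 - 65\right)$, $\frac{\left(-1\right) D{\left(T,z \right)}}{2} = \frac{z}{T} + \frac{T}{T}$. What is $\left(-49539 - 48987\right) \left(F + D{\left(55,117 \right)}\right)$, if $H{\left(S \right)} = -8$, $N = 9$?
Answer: $- \frac{600121866}{55} \approx -1.0911 \cdot 10^{7}$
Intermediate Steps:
$D{\left(T,z \right)} = -2 - \frac{2 z}{T}$ ($D{\left(T,z \right)} = - 2 \left(\frac{z}{T} + \frac{T}{T}\right) = - 2 \left(\frac{z}{T} + 1\right) = - 2 \left(1 + \frac{z}{T}\right) = -2 - \frac{2 z}{T}$)
$F = 117$ ($F = 5 - - 8 \left(79 - 65\right) = 5 - \left(-8\right) 14 = 5 - -112 = 5 + 112 = 117$)
$\left(-49539 - 48987\right) \left(F + D{\left(55,117 \right)}\right) = \left(-49539 - 48987\right) \left(117 - \left(2 + \frac{234}{55}\right)\right) = - 98526 \left(117 - \left(2 + 234 \cdot \frac{1}{55}\right)\right) = - 98526 \left(117 - \frac{344}{55}\right) = \left(-98526\right) \frac{6091}{55} = - \frac{600121866}{55}$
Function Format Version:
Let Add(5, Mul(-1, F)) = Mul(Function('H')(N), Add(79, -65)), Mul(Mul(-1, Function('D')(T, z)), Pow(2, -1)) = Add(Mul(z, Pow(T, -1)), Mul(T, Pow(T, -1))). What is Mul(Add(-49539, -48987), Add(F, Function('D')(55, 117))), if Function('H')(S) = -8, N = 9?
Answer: Rational(-600121866, 55) ≈ -1.0911e+7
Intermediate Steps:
Function('D')(T, z) = Add(-2, Mul(-2, z, Pow(T, -1))) (Function('D')(T, z) = Mul(-2, Add(Mul(z, Pow(T, -1)), Mul(T, Pow(T, -1)))) = Mul(-2, Add(Mul(z, Pow(T, -1)), 1)) = Mul(-2, Add(1, Mul(z, Pow(T, -1)))) = Add(-2, Mul(-2, z, Pow(T, -1))))
F = 117 (F = Add(5, Mul(-1, Mul(-8, Add(79, -65)))) = Add(5, Mul(-1, Mul(-8, 14))) = Add(5, Mul(-1, -112)) = Add(5, 112) = 117)
Mul(Add(-49539, -48987), Add(F, Function('D')(55, 117))) = Mul(Add(-49539, -48987), Add(117, Add(-2, Mul(-2, 117, Pow(55, -1))))) = Mul(-98526, Add(117, Add(-2, Mul(-2, 117, Rational(1, 55))))) = Mul(-98526, Add(117, Add(-2, Rational(-234, 55)))) = Mul(-98526, Add(117, Rational(-344, 55))) = Mul(-98526, Rational(6091, 55)) = Rational(-600121866, 55)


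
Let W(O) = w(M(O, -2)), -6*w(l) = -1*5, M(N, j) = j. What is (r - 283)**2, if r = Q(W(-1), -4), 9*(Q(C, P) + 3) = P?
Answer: 6646084/81 ≈ 82050.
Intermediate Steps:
w(l) = 5/6 (w(l) = -(-1)*5/6 = -1/6*(-5) = 5/6)
W(O) = 5/6
Q(C, P) = -3 + P/9
r = -31/9 (r = -3 + (1/9)*(-4) = -3 - 4/9 = -31/9 ≈ -3.4444)
(r - 283)**2 = (-31/9 - 283)**2 = (-2578/9)**2 = 6646084/81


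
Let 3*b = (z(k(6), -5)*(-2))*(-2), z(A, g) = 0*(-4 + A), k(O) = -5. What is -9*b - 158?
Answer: -158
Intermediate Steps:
z(A, g) = 0
b = 0 (b = ((0*(-2))*(-2))/3 = (0*(-2))/3 = (⅓)*0 = 0)
-9*b - 158 = -9*0 - 158 = 0 - 158 = -158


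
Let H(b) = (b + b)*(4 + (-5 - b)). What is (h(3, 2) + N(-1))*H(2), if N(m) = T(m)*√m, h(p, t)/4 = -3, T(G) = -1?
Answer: 144 + 12*I ≈ 144.0 + 12.0*I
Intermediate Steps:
h(p, t) = -12 (h(p, t) = 4*(-3) = -12)
H(b) = 2*b*(-1 - b) (H(b) = (2*b)*(-1 - b) = 2*b*(-1 - b))
N(m) = -√m
(h(3, 2) + N(-1))*H(2) = (-12 - √(-1))*(-2*2*(1 + 2)) = (-12 - I)*(-2*2*3) = (-12 - I)*(-12) = 144 + 12*I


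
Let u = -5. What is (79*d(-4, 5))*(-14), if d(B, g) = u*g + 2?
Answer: 25438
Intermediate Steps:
d(B, g) = 2 - 5*g (d(B, g) = -5*g + 2 = 2 - 5*g)
(79*d(-4, 5))*(-14) = (79*(2 - 5*5))*(-14) = (79*(2 - 25))*(-14) = (79*(-23))*(-14) = -1817*(-14) = 25438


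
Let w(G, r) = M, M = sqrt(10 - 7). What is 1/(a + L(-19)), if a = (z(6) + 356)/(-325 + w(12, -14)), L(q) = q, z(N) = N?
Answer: -354078/7121881 + 181*sqrt(3)/21365643 ≈ -0.049702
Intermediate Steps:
M = sqrt(3) ≈ 1.7320
w(G, r) = sqrt(3)
a = 362/(-325 + sqrt(3)) (a = (6 + 356)/(-325 + sqrt(3)) = 362/(-325 + sqrt(3)) ≈ -1.1198)
1/(a + L(-19)) = 1/((-58825/52811 - 181*sqrt(3)/52811) - 19) = 1/(-1062234/52811 - 181*sqrt(3)/52811)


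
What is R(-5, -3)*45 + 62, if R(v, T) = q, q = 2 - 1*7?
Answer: -163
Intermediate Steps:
q = -5 (q = 2 - 7 = -5)
R(v, T) = -5
R(-5, -3)*45 + 62 = -5*45 + 62 = -225 + 62 = -163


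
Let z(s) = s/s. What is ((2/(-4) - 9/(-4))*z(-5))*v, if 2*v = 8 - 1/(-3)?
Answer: 175/24 ≈ 7.2917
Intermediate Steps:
z(s) = 1
v = 25/6 (v = (8 - 1/(-3))/2 = (8 - 1*(-1/3))/2 = (8 + 1/3)/2 = (1/2)*(25/3) = 25/6 ≈ 4.1667)
((2/(-4) - 9/(-4))*z(-5))*v = ((2/(-4) - 9/(-4))*1)*(25/6) = ((2*(-1/4) - 9*(-1/4))*1)*(25/6) = ((-1/2 + 9/4)*1)*(25/6) = ((7/4)*1)*(25/6) = (7/4)*(25/6) = 175/24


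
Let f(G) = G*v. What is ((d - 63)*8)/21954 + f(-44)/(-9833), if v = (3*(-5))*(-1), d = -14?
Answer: 4216256/107936841 ≈ 0.039062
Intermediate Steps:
v = 15 (v = -15*(-1) = 15)
f(G) = 15*G (f(G) = G*15 = 15*G)
((d - 63)*8)/21954 + f(-44)/(-9833) = ((-14 - 63)*8)/21954 + (15*(-44))/(-9833) = -77*8*(1/21954) - 660*(-1/9833) = -616*1/21954 + 660/9833 = -308/10977 + 660/9833 = 4216256/107936841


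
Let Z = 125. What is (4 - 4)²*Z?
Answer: 0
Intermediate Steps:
(4 - 4)²*Z = (4 - 4)²*125 = 0²*125 = 0*125 = 0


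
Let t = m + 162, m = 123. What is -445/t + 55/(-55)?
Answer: -146/57 ≈ -2.5614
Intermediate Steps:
t = 285 (t = 123 + 162 = 285)
-445/t + 55/(-55) = -445/285 + 55/(-55) = -445*1/285 + 55*(-1/55) = -89/57 - 1 = -146/57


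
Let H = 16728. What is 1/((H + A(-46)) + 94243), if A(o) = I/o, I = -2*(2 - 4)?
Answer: 23/2552331 ≈ 9.0114e-6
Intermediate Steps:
I = 4 (I = -2*(-2) = 4)
A(o) = 4/o
1/((H + A(-46)) + 94243) = 1/((16728 + 4/(-46)) + 94243) = 1/((16728 + 4*(-1/46)) + 94243) = 1/((16728 - 2/23) + 94243) = 1/(384742/23 + 94243) = 1/(2552331/23) = 23/2552331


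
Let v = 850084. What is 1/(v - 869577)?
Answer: -1/19493 ≈ -5.1300e-5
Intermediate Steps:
1/(v - 869577) = 1/(850084 - 869577) = 1/(-19493) = -1/19493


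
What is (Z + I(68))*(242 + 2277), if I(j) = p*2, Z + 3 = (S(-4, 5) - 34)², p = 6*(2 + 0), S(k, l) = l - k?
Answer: 1627274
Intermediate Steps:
p = 12 (p = 6*2 = 12)
Z = 622 (Z = -3 + ((5 - 1*(-4)) - 34)² = -3 + ((5 + 4) - 34)² = -3 + (9 - 34)² = -3 + (-25)² = -3 + 625 = 622)
I(j) = 24 (I(j) = 12*2 = 24)
(Z + I(68))*(242 + 2277) = (622 + 24)*(242 + 2277) = 646*2519 = 1627274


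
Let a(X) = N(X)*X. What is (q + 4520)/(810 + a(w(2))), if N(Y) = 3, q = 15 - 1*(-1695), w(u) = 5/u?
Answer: 2492/327 ≈ 7.6208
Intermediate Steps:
q = 1710 (q = 15 + 1695 = 1710)
a(X) = 3*X
(q + 4520)/(810 + a(w(2))) = (1710 + 4520)/(810 + 3*(5/2)) = 6230/(810 + 3*(5*(1/2))) = 6230/(810 + 3*(5/2)) = 6230/(810 + 15/2) = 6230/(1635/2) = 6230*(2/1635) = 2492/327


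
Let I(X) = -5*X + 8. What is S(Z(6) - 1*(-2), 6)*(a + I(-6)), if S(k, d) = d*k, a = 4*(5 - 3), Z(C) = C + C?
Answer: 3864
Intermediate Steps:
Z(C) = 2*C
a = 8 (a = 4*2 = 8)
I(X) = 8 - 5*X
S(Z(6) - 1*(-2), 6)*(a + I(-6)) = (6*(2*6 - 1*(-2)))*(8 + (8 - 5*(-6))) = (6*(12 + 2))*(8 + (8 + 30)) = (6*14)*(8 + 38) = 84*46 = 3864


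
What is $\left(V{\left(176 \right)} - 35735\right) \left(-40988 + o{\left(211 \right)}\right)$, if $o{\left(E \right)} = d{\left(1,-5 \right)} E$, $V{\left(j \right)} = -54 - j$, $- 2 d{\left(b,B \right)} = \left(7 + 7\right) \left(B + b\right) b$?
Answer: $1261652200$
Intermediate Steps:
$d{\left(b,B \right)} = - \frac{b \left(14 B + 14 b\right)}{2}$ ($d{\left(b,B \right)} = - \frac{\left(7 + 7\right) \left(B + b\right) b}{2} = - \frac{14 \left(B + b\right) b}{2} = - \frac{\left(14 B + 14 b\right) b}{2} = - \frac{b \left(14 B + 14 b\right)}{2}$)
$o{\left(E \right)} = 28 E$ ($o{\left(E \right)} = \left(-7\right) 1 \left(-5 + 1\right) E = \left(-7\right) 1 \left(-4\right) E = 28 E$)
$\left(V{\left(176 \right)} - 35735\right) \left(-40988 + o{\left(211 \right)}\right) = \left(\left(-54 - 176\right) - 35735\right) \left(-40988 + 28 \cdot 211\right) = \left(\left(-54 - 176\right) - 35735\right) \left(-40988 + 5908\right) = \left(-230 - 35735\right) \left(-35080\right) = \left(-35965\right) \left(-35080\right) = 1261652200$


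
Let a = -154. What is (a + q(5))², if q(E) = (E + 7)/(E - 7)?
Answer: 25600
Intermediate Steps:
q(E) = (7 + E)/(-7 + E)
(a + q(5))² = (-154 + (7 + 5)/(-7 + 5))² = (-154 + 12/(-2))² = (-154 - ½*12)² = (-154 - 6)² = (-160)² = 25600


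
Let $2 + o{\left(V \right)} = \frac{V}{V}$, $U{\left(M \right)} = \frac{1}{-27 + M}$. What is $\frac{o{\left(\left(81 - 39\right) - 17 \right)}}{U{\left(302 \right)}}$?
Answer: $-275$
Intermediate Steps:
$o{\left(V \right)} = -1$ ($o{\left(V \right)} = -2 + \frac{V}{V} = -2 + 1 = -1$)
$\frac{o{\left(\left(81 - 39\right) - 17 \right)}}{U{\left(302 \right)}} = - \frac{1}{\frac{1}{-27 + 302}} = - \frac{1}{\frac{1}{275}} = \left(-1\right) 275 = -275$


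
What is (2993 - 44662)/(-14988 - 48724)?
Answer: 41669/63712 ≈ 0.65402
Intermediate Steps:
(2993 - 44662)/(-14988 - 48724) = -41669/(-63712) = -41669*(-1/63712) = 41669/63712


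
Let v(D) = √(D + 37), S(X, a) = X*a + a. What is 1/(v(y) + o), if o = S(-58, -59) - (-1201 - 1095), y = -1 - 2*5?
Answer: 5659/32024255 - √26/32024255 ≈ 0.00017655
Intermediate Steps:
y = -11 (y = -1 - 10 = -11)
S(X, a) = a + X*a
v(D) = √(37 + D)
o = 5659 (o = -59*(1 - 58) - (-1201 - 1095) = -59*(-57) - 1*(-2296) = 3363 + 2296 = 5659)
1/(v(y) + o) = 1/(√(37 - 11) + 5659) = 1/(√26 + 5659) = 1/(5659 + √26)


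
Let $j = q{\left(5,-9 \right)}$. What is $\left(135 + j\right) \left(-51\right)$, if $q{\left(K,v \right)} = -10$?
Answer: $-6375$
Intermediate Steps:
$j = -10$
$\left(135 + j\right) \left(-51\right) = \left(135 - 10\right) \left(-51\right) = 125 \left(-51\right) = -6375$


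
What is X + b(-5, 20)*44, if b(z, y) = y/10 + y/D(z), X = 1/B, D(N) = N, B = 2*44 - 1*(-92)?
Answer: -15839/180 ≈ -87.994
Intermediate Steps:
B = 180 (B = 88 + 92 = 180)
X = 1/180 ≈ 0.0055556
b(z, y) = y/10 + y/z
X + b(-5, 20)*44 = 1/180 + ((⅒)*20 + 20/(-5))*44 = 1/180 + (2 + 20*(-⅕))*44 = 1/180 + (2 - 4)*44 = 1/180 - 2*44 = 1/180 - 88 = -15839/180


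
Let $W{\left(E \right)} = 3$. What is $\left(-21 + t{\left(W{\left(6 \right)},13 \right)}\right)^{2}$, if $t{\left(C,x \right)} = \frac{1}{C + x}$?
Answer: $\frac{112225}{256} \approx 438.38$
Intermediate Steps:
$\left(-21 + t{\left(W{\left(6 \right)},13 \right)}\right)^{2} = \left(-21 + \frac{1}{3 + 13}\right)^{2} = \left(-21 + \frac{1}{16}\right)^{2} = \left(- \frac{335}{16}\right)^{2} = \frac{112225}{256}$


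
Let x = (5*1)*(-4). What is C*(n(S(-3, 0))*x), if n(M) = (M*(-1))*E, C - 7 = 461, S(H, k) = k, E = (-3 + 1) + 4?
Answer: 0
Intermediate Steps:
E = 2 (E = -2 + 4 = 2)
C = 468 (C = 7 + 461 = 468)
n(M) = -2*M (n(M) = (M*(-1))*2 = -M*2 = -2*M)
x = -20 (x = 5*(-4) = -20)
C*(n(S(-3, 0))*x) = 468*(-2*0*(-20)) = 468*(0*(-20)) = 468*0 = 0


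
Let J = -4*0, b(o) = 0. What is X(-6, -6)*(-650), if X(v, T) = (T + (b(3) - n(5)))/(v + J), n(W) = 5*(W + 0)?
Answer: -10075/3 ≈ -3358.3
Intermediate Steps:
n(W) = 5*W
J = 0
X(v, T) = (-25 + T)/v (X(v, T) = (T + (0 - 5*5))/(v + 0) = (T + (0 - 1*25))/v = (T + (0 - 25))/v = (T - 25)/v = (-25 + T)/v)
X(-6, -6)*(-650) = ((-25 - 6)/(-6))*(-650) = -⅙*(-31)*(-650) = (31/6)*(-650) = -10075/3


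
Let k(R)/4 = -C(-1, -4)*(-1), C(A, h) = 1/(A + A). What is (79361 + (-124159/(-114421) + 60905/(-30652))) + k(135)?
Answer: 278327300243291/3507232492 ≈ 79358.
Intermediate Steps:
C(A, h) = 1/(2*A)
k(R) = -2 (k(R) = 4*(-1/(2*(-1))*(-1)) = 4*(-(-1)/2*(-1)) = 4*(-1*(-1/2)*(-1)) = 4*((1/2)*(-1)) = 4*(-1/2) = -2)
(79361 + (-124159/(-114421) + 60905/(-30652))) + k(135) = (79361 + (-124159/(-114421) + 60905/(-30652))) - 2 = (79361 + (-124159*(-1/114421) + 60905*(-1/30652))) - 2 = (79361 + (124159/114421 - 60905/30652)) - 2 = (79361 - 3163089337/3507232492) - 2 = 278334314708275/3507232492 - 2 = 278327300243291/3507232492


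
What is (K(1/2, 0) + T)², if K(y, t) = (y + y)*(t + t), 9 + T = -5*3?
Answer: 576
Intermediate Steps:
T = -24 (T = -9 - 5*3 = -9 - 15 = -24)
K(y, t) = 4*t*y (K(y, t) = (2*y)*(2*t) = 4*t*y)
(K(1/2, 0) + T)² = (4*0/2 - 24)² = (4*0*(½) - 24)² = (0 - 24)² = (-24)² = 576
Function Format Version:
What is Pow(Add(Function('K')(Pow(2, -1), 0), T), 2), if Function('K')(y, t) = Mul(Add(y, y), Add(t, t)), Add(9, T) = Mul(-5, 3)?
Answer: 576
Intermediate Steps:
T = -24 (T = Add(-9, Mul(-5, 3)) = Add(-9, -15) = -24)
Function('K')(y, t) = Mul(4, t, y) (Function('K')(y, t) = Mul(Mul(2, y), Mul(2, t)) = Mul(4, t, y))
Pow(Add(Function('K')(Pow(2, -1), 0), T), 2) = Pow(Add(Mul(4, 0, Pow(2, -1)), -24), 2) = Pow(Add(Mul(4, 0, Rational(1, 2)), -24), 2) = Pow(Add(0, -24), 2) = Pow(-24, 2) = 576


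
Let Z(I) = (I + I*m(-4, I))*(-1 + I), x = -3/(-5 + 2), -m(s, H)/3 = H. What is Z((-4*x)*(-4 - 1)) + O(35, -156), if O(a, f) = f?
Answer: -22576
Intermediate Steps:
m(s, H) = -3*H
x = 1 (x = -3/(-3) = -3*(-⅓) = 1)
Z(I) = (-1 + I)*(I - 3*I²) (Z(I) = (I + I*(-3*I))*(-1 + I) = (I - 3*I²)*(-1 + I) = (-1 + I)*(I - 3*I²))
Z((-4*x)*(-4 - 1)) + O(35, -156) = ((-4*1)*(-4 - 1))*(-1 - 3*16*(-4 - 1)² + 4*((-4*1)*(-4 - 1))) - 156 = (-4*(-5))*(-1 - 3*(-4*(-5))² + 4*(-4*(-5))) - 156 = 20*(-1 - 3*20² + 4*20) - 156 = 20*(-1 - 3*400 + 80) - 156 = 20*(-1 - 1200 + 80) - 156 = 20*(-1121) - 156 = -22420 - 156 = -22576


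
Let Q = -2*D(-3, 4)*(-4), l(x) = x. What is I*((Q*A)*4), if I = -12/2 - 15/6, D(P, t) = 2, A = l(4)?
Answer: -2176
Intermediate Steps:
A = 4
Q = 16 (Q = -2*2*(-4) = -4*(-4) = 16)
I = -17/2 (I = -12*½ - 15*⅙ = -6 - 5/2 = -17/2 ≈ -8.5000)
I*((Q*A)*4) = -17*16*4*4/2 = -544*4 = -17/2*256 = -2176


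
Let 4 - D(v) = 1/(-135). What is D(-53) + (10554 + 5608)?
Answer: 2182411/135 ≈ 16166.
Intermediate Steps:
D(v) = 541/135 (D(v) = 4 - 1/(-135) = 4 - 1*(-1/135) = 4 + 1/135 = 541/135)
D(-53) + (10554 + 5608) = 541/135 + (10554 + 5608) = 541/135 + 16162 = 2182411/135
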